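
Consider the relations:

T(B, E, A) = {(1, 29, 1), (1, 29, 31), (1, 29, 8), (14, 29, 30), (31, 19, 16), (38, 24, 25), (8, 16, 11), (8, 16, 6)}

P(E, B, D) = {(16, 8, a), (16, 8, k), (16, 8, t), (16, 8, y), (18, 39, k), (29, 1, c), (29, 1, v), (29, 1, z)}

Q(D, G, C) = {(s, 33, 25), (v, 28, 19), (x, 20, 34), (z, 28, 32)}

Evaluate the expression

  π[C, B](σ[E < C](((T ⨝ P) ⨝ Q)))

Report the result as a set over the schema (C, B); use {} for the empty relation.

Natural join on B, E: {(1, 29, 1, c), (1, 29, 1, v), (1, 29, 1, z), (1, 29, 31, c), (1, 29, 31, v), (1, 29, 31, z), (1, 29, 8, c), (1, 29, 8, v), (1, 29, 8, z), (8, 16, 11, a), (8, 16, 11, k), (8, 16, 11, t), (8, 16, 11, y), (8, 16, 6, a), (8, 16, 6, k), (8, 16, 6, t), (8, 16, 6, y)}
Natural join on D: {(1, 29, 1, v, 28, 19), (1, 29, 1, z, 28, 32), (1, 29, 31, v, 28, 19), (1, 29, 31, z, 28, 32), (1, 29, 8, v, 28, 19), (1, 29, 8, z, 28, 32)}
Selection E < C: {(1, 29, 1, z, 28, 32), (1, 29, 31, z, 28, 32), (1, 29, 8, z, 28, 32)}
π[C, B]: project onto (C, B) (2 duplicate(s) eliminated) → {(32, 1)}

{(32, 1)}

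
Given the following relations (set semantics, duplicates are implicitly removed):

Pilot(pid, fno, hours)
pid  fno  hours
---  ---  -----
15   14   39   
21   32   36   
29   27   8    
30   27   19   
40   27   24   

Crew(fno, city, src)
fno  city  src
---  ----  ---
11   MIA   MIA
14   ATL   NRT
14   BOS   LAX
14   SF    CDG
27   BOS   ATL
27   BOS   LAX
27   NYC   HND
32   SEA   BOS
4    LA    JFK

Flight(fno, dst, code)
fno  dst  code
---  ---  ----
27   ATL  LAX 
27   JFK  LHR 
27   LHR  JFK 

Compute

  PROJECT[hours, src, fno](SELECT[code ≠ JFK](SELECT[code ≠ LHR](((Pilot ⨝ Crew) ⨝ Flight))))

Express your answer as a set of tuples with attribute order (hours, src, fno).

Natural join on fno: {(15, 14, 39, ATL, NRT), (15, 14, 39, BOS, LAX), (15, 14, 39, SF, CDG), (21, 32, 36, SEA, BOS), (29, 27, 8, BOS, ATL), (29, 27, 8, BOS, LAX), (29, 27, 8, NYC, HND), (30, 27, 19, BOS, ATL), (30, 27, 19, BOS, LAX), (30, 27, 19, NYC, HND), (40, 27, 24, BOS, ATL), (40, 27, 24, BOS, LAX), (40, 27, 24, NYC, HND)}
Natural join on fno: {(29, 27, 8, BOS, ATL, ATL, LAX), (29, 27, 8, BOS, ATL, JFK, LHR), (29, 27, 8, BOS, ATL, LHR, JFK), (29, 27, 8, BOS, LAX, ATL, LAX), (29, 27, 8, BOS, LAX, JFK, LHR), (29, 27, 8, BOS, LAX, LHR, JFK), (29, 27, 8, NYC, HND, ATL, LAX), (29, 27, 8, NYC, HND, JFK, LHR), (29, 27, 8, NYC, HND, LHR, JFK), (30, 27, 19, BOS, ATL, ATL, LAX), (30, 27, 19, BOS, ATL, JFK, LHR), (30, 27, 19, BOS, ATL, LHR, JFK), (30, 27, 19, BOS, LAX, ATL, LAX), (30, 27, 19, BOS, LAX, JFK, LHR), (30, 27, 19, BOS, LAX, LHR, JFK), (30, 27, 19, NYC, HND, ATL, LAX), (30, 27, 19, NYC, HND, JFK, LHR), (30, 27, 19, NYC, HND, LHR, JFK), (40, 27, 24, BOS, ATL, ATL, LAX), (40, 27, 24, BOS, ATL, JFK, LHR), (40, 27, 24, BOS, ATL, LHR, JFK), (40, 27, 24, BOS, LAX, ATL, LAX), (40, 27, 24, BOS, LAX, JFK, LHR), (40, 27, 24, BOS, LAX, LHR, JFK), (40, 27, 24, NYC, HND, ATL, LAX), (40, 27, 24, NYC, HND, JFK, LHR), (40, 27, 24, NYC, HND, LHR, JFK)}
Apply σ_{code ≠ LHR}; surviving tuples: {(29, 27, 8, BOS, ATL, ATL, LAX), (29, 27, 8, BOS, ATL, LHR, JFK), (29, 27, 8, BOS, LAX, ATL, LAX), (29, 27, 8, BOS, LAX, LHR, JFK), (29, 27, 8, NYC, HND, ATL, LAX), (29, 27, 8, NYC, HND, LHR, JFK), (30, 27, 19, BOS, ATL, ATL, LAX), (30, 27, 19, BOS, ATL, LHR, JFK), (30, 27, 19, BOS, LAX, ATL, LAX), (30, 27, 19, BOS, LAX, LHR, JFK), (30, 27, 19, NYC, HND, ATL, LAX), (30, 27, 19, NYC, HND, LHR, JFK), (40, 27, 24, BOS, ATL, ATL, LAX), (40, 27, 24, BOS, ATL, LHR, JFK), (40, 27, 24, BOS, LAX, ATL, LAX), (40, 27, 24, BOS, LAX, LHR, JFK), (40, 27, 24, NYC, HND, ATL, LAX), (40, 27, 24, NYC, HND, LHR, JFK)}
Apply σ_{code ≠ JFK}; surviving tuples: {(29, 27, 8, BOS, ATL, ATL, LAX), (29, 27, 8, BOS, LAX, ATL, LAX), (29, 27, 8, NYC, HND, ATL, LAX), (30, 27, 19, BOS, ATL, ATL, LAX), (30, 27, 19, BOS, LAX, ATL, LAX), (30, 27, 19, NYC, HND, ATL, LAX), (40, 27, 24, BOS, ATL, ATL, LAX), (40, 27, 24, BOS, LAX, ATL, LAX), (40, 27, 24, NYC, HND, ATL, LAX)}
Projecting to hours, src, fno: {(19, ATL, 27), (19, HND, 27), (19, LAX, 27), (24, ATL, 27), (24, HND, 27), (24, LAX, 27), (8, ATL, 27), (8, HND, 27), (8, LAX, 27)}

{(19, ATL, 27), (19, HND, 27), (19, LAX, 27), (24, ATL, 27), (24, HND, 27), (24, LAX, 27), (8, ATL, 27), (8, HND, 27), (8, LAX, 27)}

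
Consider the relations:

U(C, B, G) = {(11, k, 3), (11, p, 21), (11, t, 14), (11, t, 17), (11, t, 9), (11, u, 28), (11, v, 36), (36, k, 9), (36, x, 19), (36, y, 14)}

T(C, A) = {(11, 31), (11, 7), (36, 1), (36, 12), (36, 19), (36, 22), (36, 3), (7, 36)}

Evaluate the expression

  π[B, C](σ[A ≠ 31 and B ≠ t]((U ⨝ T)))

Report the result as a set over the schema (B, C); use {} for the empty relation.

U ⋈ T (natural join on C): {(11, k, 3, 31), (11, k, 3, 7), (11, p, 21, 31), (11, p, 21, 7), (11, t, 14, 31), (11, t, 14, 7), (11, t, 17, 31), (11, t, 17, 7), (11, t, 9, 31), (11, t, 9, 7), (11, u, 28, 31), (11, u, 28, 7), (11, v, 36, 31), (11, v, 36, 7), (36, k, 9, 1), (36, k, 9, 12), (36, k, 9, 19), (36, k, 9, 22), (36, k, 9, 3), (36, x, 19, 1), (36, x, 19, 12), (36, x, 19, 19), (36, x, 19, 22), (36, x, 19, 3), (36, y, 14, 1), (36, y, 14, 12), (36, y, 14, 19), (36, y, 14, 22), (36, y, 14, 3)}
σ[A ≠ 31 and B ≠ t]: keep tuples satisfying A ≠ 31 and B ≠ t → {(11, k, 3, 7), (11, p, 21, 7), (11, u, 28, 7), (11, v, 36, 7), (36, k, 9, 1), (36, k, 9, 12), (36, k, 9, 19), (36, k, 9, 22), (36, k, 9, 3), (36, x, 19, 1), (36, x, 19, 12), (36, x, 19, 19), (36, x, 19, 22), (36, x, 19, 3), (36, y, 14, 1), (36, y, 14, 12), (36, y, 14, 19), (36, y, 14, 22), (36, y, 14, 3)}
π[B, C]: project onto (B, C) (12 duplicate(s) eliminated) → {(k, 11), (k, 36), (p, 11), (u, 11), (v, 11), (x, 36), (y, 36)}

{(k, 11), (k, 36), (p, 11), (u, 11), (v, 11), (x, 36), (y, 36)}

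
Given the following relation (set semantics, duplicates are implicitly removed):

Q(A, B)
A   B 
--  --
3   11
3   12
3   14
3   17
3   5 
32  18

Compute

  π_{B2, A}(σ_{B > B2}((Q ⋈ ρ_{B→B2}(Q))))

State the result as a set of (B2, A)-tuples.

{(11, 3), (12, 3), (14, 3), (5, 3)}

ρ[B→B2]: schema becomes (A, B2); tuples unchanged.
Q ⋈ ρ_{B→B2}(Q) (natural join on A): {(3, 11, 11), (3, 11, 12), (3, 11, 14), (3, 11, 17), (3, 11, 5), (3, 12, 11), (3, 12, 12), (3, 12, 14), (3, 12, 17), (3, 12, 5), (3, 14, 11), (3, 14, 12), (3, 14, 14), (3, 14, 17), (3, 14, 5), (3, 17, 11), (3, 17, 12), (3, 17, 14), (3, 17, 17), (3, 17, 5), (3, 5, 11), (3, 5, 12), (3, 5, 14), (3, 5, 17), (3, 5, 5), (32, 18, 18)}
Filtering on B > B2 leaves {(3, 11, 5), (3, 12, 11), (3, 12, 5), (3, 14, 11), (3, 14, 12), (3, 14, 5), (3, 17, 11), (3, 17, 12), (3, 17, 14), (3, 17, 5)}.
Keep only column(s) B2, A (6 duplicate(s) eliminated): {(11, 3), (12, 3), (14, 3), (5, 3)}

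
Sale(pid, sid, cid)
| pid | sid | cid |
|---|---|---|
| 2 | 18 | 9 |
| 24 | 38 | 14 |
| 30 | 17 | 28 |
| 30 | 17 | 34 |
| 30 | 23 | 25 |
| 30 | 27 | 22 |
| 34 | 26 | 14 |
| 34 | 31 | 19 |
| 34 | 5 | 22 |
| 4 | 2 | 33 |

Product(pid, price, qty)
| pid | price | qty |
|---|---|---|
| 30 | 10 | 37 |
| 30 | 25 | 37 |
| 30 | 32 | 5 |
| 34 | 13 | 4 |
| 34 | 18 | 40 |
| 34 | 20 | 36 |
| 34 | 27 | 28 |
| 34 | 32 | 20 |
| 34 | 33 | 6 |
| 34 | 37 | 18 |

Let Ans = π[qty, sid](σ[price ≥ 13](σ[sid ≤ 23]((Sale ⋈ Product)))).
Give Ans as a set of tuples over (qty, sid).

{(18, 5), (20, 5), (28, 5), (36, 5), (37, 17), (37, 23), (4, 5), (40, 5), (5, 17), (5, 23), (6, 5)}

Natural join on pid: {(30, 17, 28, 10, 37), (30, 17, 28, 25, 37), (30, 17, 28, 32, 5), (30, 17, 34, 10, 37), (30, 17, 34, 25, 37), (30, 17, 34, 32, 5), (30, 23, 25, 10, 37), (30, 23, 25, 25, 37), (30, 23, 25, 32, 5), (30, 27, 22, 10, 37), (30, 27, 22, 25, 37), (30, 27, 22, 32, 5), (34, 26, 14, 13, 4), (34, 26, 14, 18, 40), (34, 26, 14, 20, 36), (34, 26, 14, 27, 28), (34, 26, 14, 32, 20), (34, 26, 14, 33, 6), (34, 26, 14, 37, 18), (34, 31, 19, 13, 4), (34, 31, 19, 18, 40), (34, 31, 19, 20, 36), (34, 31, 19, 27, 28), (34, 31, 19, 32, 20), (34, 31, 19, 33, 6), (34, 31, 19, 37, 18), (34, 5, 22, 13, 4), (34, 5, 22, 18, 40), (34, 5, 22, 20, 36), (34, 5, 22, 27, 28), (34, 5, 22, 32, 20), (34, 5, 22, 33, 6), (34, 5, 22, 37, 18)}
Filtering on sid ≤ 23 leaves {(30, 17, 28, 10, 37), (30, 17, 28, 25, 37), (30, 17, 28, 32, 5), (30, 17, 34, 10, 37), (30, 17, 34, 25, 37), (30, 17, 34, 32, 5), (30, 23, 25, 10, 37), (30, 23, 25, 25, 37), (30, 23, 25, 32, 5), (34, 5, 22, 13, 4), (34, 5, 22, 18, 40), (34, 5, 22, 20, 36), (34, 5, 22, 27, 28), (34, 5, 22, 32, 20), (34, 5, 22, 33, 6), (34, 5, 22, 37, 18)}.
Filtering on price ≥ 13 leaves {(30, 17, 28, 25, 37), (30, 17, 28, 32, 5), (30, 17, 34, 25, 37), (30, 17, 34, 32, 5), (30, 23, 25, 25, 37), (30, 23, 25, 32, 5), (34, 5, 22, 13, 4), (34, 5, 22, 18, 40), (34, 5, 22, 20, 36), (34, 5, 22, 27, 28), (34, 5, 22, 32, 20), (34, 5, 22, 33, 6), (34, 5, 22, 37, 18)}.
Projecting to qty, sid (2 duplicate(s) eliminated): {(18, 5), (20, 5), (28, 5), (36, 5), (37, 17), (37, 23), (4, 5), (40, 5), (5, 17), (5, 23), (6, 5)}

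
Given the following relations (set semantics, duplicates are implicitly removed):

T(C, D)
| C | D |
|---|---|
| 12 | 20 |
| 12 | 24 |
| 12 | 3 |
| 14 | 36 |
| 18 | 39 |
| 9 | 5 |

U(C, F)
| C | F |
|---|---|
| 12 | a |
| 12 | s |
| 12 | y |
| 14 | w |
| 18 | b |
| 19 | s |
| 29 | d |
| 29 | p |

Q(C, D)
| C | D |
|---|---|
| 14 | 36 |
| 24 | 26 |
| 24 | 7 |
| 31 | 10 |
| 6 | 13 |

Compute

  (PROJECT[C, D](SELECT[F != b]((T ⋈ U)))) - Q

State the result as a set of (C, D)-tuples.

{(12, 20), (12, 24), (12, 3)}

Joining T and U on C yields {(12, 20, a), (12, 20, s), (12, 20, y), (12, 24, a), (12, 24, s), (12, 24, y), (12, 3, a), (12, 3, s), (12, 3, y), (14, 36, w), (18, 39, b)}.
Selection F != b: {(12, 20, a), (12, 20, s), (12, 20, y), (12, 24, a), (12, 24, s), (12, 24, y), (12, 3, a), (12, 3, s), (12, 3, y), (14, 36, w)}
Keep only column(s) C, D (6 duplicate(s) eliminated): {(12, 20), (12, 24), (12, 3), (14, 36)}
Taking the difference: {(12, 20), (12, 24), (12, 3)}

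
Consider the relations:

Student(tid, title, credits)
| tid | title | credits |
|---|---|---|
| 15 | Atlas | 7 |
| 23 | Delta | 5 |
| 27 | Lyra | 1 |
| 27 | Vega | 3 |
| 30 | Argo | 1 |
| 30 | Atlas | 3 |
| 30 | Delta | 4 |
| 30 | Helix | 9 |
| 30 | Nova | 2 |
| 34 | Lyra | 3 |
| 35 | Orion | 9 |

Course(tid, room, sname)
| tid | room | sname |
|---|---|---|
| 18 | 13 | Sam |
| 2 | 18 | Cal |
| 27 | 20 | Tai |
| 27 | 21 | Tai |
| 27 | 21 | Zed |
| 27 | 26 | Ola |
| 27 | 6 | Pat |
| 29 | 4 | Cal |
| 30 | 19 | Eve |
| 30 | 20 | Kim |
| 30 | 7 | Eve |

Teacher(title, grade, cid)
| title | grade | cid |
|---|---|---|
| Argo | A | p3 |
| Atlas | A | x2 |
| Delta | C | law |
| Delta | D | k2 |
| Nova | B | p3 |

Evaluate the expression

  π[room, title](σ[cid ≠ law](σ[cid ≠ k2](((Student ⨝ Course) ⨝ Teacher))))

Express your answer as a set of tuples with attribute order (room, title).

Joining Student and Course on tid yields {(27, Lyra, 1, 20, Tai), (27, Lyra, 1, 21, Tai), (27, Lyra, 1, 21, Zed), (27, Lyra, 1, 26, Ola), (27, Lyra, 1, 6, Pat), (27, Vega, 3, 20, Tai), (27, Vega, 3, 21, Tai), (27, Vega, 3, 21, Zed), (27, Vega, 3, 26, Ola), (27, Vega, 3, 6, Pat), (30, Argo, 1, 19, Eve), (30, Argo, 1, 20, Kim), (30, Argo, 1, 7, Eve), (30, Atlas, 3, 19, Eve), (30, Atlas, 3, 20, Kim), (30, Atlas, 3, 7, Eve), (30, Delta, 4, 19, Eve), (30, Delta, 4, 20, Kim), (30, Delta, 4, 7, Eve), (30, Helix, 9, 19, Eve), (30, Helix, 9, 20, Kim), (30, Helix, 9, 7, Eve), (30, Nova, 2, 19, Eve), (30, Nova, 2, 20, Kim), (30, Nova, 2, 7, Eve)}.
Joining (Student ⨝ Course) and Teacher on title yields {(30, Argo, 1, 19, Eve, A, p3), (30, Argo, 1, 20, Kim, A, p3), (30, Argo, 1, 7, Eve, A, p3), (30, Atlas, 3, 19, Eve, A, x2), (30, Atlas, 3, 20, Kim, A, x2), (30, Atlas, 3, 7, Eve, A, x2), (30, Delta, 4, 19, Eve, C, law), (30, Delta, 4, 19, Eve, D, k2), (30, Delta, 4, 20, Kim, C, law), (30, Delta, 4, 20, Kim, D, k2), (30, Delta, 4, 7, Eve, C, law), (30, Delta, 4, 7, Eve, D, k2), (30, Nova, 2, 19, Eve, B, p3), (30, Nova, 2, 20, Kim, B, p3), (30, Nova, 2, 7, Eve, B, p3)}.
Apply σ_{cid ≠ k2}; surviving tuples: {(30, Argo, 1, 19, Eve, A, p3), (30, Argo, 1, 20, Kim, A, p3), (30, Argo, 1, 7, Eve, A, p3), (30, Atlas, 3, 19, Eve, A, x2), (30, Atlas, 3, 20, Kim, A, x2), (30, Atlas, 3, 7, Eve, A, x2), (30, Delta, 4, 19, Eve, C, law), (30, Delta, 4, 20, Kim, C, law), (30, Delta, 4, 7, Eve, C, law), (30, Nova, 2, 19, Eve, B, p3), (30, Nova, 2, 20, Kim, B, p3), (30, Nova, 2, 7, Eve, B, p3)}
Apply σ_{cid ≠ law}; surviving tuples: {(30, Argo, 1, 19, Eve, A, p3), (30, Argo, 1, 20, Kim, A, p3), (30, Argo, 1, 7, Eve, A, p3), (30, Atlas, 3, 19, Eve, A, x2), (30, Atlas, 3, 20, Kim, A, x2), (30, Atlas, 3, 7, Eve, A, x2), (30, Nova, 2, 19, Eve, B, p3), (30, Nova, 2, 20, Kim, B, p3), (30, Nova, 2, 7, Eve, B, p3)}
π_{room, title} gives {(19, Argo), (19, Atlas), (19, Nova), (20, Argo), (20, Atlas), (20, Nova), (7, Argo), (7, Atlas), (7, Nova)}.

{(19, Argo), (19, Atlas), (19, Nova), (20, Argo), (20, Atlas), (20, Nova), (7, Argo), (7, Atlas), (7, Nova)}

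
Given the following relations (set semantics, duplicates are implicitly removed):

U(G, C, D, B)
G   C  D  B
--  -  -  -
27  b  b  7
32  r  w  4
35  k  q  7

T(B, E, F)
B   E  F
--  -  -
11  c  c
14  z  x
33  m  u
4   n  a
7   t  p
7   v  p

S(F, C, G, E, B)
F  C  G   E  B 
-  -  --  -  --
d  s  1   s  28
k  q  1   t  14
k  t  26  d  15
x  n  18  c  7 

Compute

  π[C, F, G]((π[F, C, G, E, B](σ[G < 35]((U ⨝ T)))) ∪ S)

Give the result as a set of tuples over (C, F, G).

{(b, p, 27), (n, x, 18), (q, k, 1), (r, a, 32), (s, d, 1), (t, k, 26)}

Natural join on B: {(27, b, b, 7, t, p), (27, b, b, 7, v, p), (32, r, w, 4, n, a), (35, k, q, 7, t, p), (35, k, q, 7, v, p)}
σ[G < 35]: keep tuples satisfying G < 35 → {(27, b, b, 7, t, p), (27, b, b, 7, v, p), (32, r, w, 4, n, a)}
Keep only column(s) F, C, G, E, B: {(a, r, 32, n, 4), (p, b, 27, t, 7), (p, b, 27, v, 7)}
Set union of the two operands is {(a, r, 32, n, 4), (d, s, 1, s, 28), (k, q, 1, t, 14), (k, t, 26, d, 15), (p, b, 27, t, 7), (p, b, 27, v, 7), (x, n, 18, c, 7)}.
Keep only column(s) C, F, G (1 duplicate(s) eliminated): {(b, p, 27), (n, x, 18), (q, k, 1), (r, a, 32), (s, d, 1), (t, k, 26)}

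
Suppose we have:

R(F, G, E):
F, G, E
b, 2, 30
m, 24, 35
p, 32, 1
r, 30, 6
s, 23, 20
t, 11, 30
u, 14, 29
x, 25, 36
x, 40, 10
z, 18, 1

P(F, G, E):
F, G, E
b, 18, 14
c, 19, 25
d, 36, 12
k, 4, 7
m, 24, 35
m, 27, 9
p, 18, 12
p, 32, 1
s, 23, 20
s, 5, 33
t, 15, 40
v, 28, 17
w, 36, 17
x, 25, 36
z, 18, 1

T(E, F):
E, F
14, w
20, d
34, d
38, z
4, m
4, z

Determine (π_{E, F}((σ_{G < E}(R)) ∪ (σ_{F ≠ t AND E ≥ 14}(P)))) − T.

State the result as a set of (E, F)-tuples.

{(14, b), (17, v), (17, w), (20, s), (25, c), (29, u), (30, b), (30, t), (33, s), (35, m), (36, x)}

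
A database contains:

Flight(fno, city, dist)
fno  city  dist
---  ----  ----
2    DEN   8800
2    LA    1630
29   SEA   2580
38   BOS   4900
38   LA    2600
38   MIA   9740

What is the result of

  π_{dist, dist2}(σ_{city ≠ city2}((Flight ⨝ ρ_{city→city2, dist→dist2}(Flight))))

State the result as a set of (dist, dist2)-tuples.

{(1630, 8800), (2600, 4900), (2600, 9740), (4900, 2600), (4900, 9740), (8800, 1630), (9740, 2600), (9740, 4900)}

ρ[city→city2, dist→dist2]: schema becomes (fno, city2, dist2); tuples unchanged.
Joining Flight and ρ_{city→city2, dist→dist2}(Flight) on fno yields {(2, DEN, 8800, DEN, 8800), (2, DEN, 8800, LA, 1630), (2, LA, 1630, DEN, 8800), (2, LA, 1630, LA, 1630), (29, SEA, 2580, SEA, 2580), (38, BOS, 4900, BOS, 4900), (38, BOS, 4900, LA, 2600), (38, BOS, 4900, MIA, 9740), (38, LA, 2600, BOS, 4900), (38, LA, 2600, LA, 2600), (38, LA, 2600, MIA, 9740), (38, MIA, 9740, BOS, 4900), (38, MIA, 9740, LA, 2600), (38, MIA, 9740, MIA, 9740)}.
σ[city ≠ city2]: keep tuples satisfying city ≠ city2 → {(2, DEN, 8800, LA, 1630), (2, LA, 1630, DEN, 8800), (38, BOS, 4900, LA, 2600), (38, BOS, 4900, MIA, 9740), (38, LA, 2600, BOS, 4900), (38, LA, 2600, MIA, 9740), (38, MIA, 9740, BOS, 4900), (38, MIA, 9740, LA, 2600)}
π_{dist, dist2} gives {(1630, 8800), (2600, 4900), (2600, 9740), (4900, 2600), (4900, 9740), (8800, 1630), (9740, 2600), (9740, 4900)}.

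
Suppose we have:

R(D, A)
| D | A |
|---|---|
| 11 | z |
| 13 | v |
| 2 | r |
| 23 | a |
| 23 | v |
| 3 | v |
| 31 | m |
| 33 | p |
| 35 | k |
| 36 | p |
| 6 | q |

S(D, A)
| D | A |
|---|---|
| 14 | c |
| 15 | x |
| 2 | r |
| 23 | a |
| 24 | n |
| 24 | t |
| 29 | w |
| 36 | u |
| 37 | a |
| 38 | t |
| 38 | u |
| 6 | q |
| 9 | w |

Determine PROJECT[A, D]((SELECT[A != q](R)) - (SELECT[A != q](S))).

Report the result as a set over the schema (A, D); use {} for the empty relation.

Apply σ_{A != q}; surviving tuples: {(11, z), (13, v), (2, r), (23, a), (23, v), (3, v), (31, m), (33, p), (35, k), (36, p)}
Apply σ_{A != q}; surviving tuples: {(14, c), (15, x), (2, r), (23, a), (24, n), (24, t), (29, w), (36, u), (37, a), (38, t), (38, u), (9, w)}
Difference: {(11, z), (13, v), (2, r), (23, a), (23, v), (3, v), (31, m), (33, p), (35, k), (36, p)} with {(14, c), (15, x), (2, r), (23, a), (24, n), (24, t), (29, w), (36, u), (37, a), (38, t), (38, u), (9, w)} → {(11, z), (13, v), (23, v), (3, v), (31, m), (33, p), (35, k), (36, p)}
Keep only column(s) A, D: {(k, 35), (m, 31), (p, 33), (p, 36), (v, 13), (v, 23), (v, 3), (z, 11)}

{(k, 35), (m, 31), (p, 33), (p, 36), (v, 13), (v, 23), (v, 3), (z, 11)}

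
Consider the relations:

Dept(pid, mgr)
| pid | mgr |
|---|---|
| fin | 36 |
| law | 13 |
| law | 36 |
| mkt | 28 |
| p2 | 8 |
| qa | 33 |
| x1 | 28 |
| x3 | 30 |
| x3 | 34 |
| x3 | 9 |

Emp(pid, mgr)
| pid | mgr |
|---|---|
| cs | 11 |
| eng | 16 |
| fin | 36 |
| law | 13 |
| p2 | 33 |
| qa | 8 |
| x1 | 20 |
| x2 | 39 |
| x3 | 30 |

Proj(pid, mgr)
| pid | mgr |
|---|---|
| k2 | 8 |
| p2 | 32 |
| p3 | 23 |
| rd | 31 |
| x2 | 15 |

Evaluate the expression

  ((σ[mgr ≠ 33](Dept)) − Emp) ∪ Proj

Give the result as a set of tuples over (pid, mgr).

Filtering on mgr ≠ 33 leaves {(fin, 36), (law, 13), (law, 36), (mkt, 28), (p2, 8), (x1, 28), (x3, 30), (x3, 34), (x3, 9)}.
Set difference of the two operands is {(law, 36), (mkt, 28), (p2, 8), (x1, 28), (x3, 34), (x3, 9)}.
Set union of the two operands is {(k2, 8), (law, 36), (mkt, 28), (p2, 32), (p2, 8), (p3, 23), (rd, 31), (x1, 28), (x2, 15), (x3, 34), (x3, 9)}.

{(k2, 8), (law, 36), (mkt, 28), (p2, 32), (p2, 8), (p3, 23), (rd, 31), (x1, 28), (x2, 15), (x3, 34), (x3, 9)}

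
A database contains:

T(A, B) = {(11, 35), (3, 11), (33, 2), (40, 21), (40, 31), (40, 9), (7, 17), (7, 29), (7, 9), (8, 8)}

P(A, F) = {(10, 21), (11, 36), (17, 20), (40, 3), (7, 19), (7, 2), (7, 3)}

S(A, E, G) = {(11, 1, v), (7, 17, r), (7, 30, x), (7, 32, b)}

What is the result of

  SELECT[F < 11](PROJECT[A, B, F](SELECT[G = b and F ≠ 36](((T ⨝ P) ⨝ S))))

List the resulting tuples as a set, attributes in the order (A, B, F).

{(7, 17, 2), (7, 17, 3), (7, 29, 2), (7, 29, 3), (7, 9, 2), (7, 9, 3)}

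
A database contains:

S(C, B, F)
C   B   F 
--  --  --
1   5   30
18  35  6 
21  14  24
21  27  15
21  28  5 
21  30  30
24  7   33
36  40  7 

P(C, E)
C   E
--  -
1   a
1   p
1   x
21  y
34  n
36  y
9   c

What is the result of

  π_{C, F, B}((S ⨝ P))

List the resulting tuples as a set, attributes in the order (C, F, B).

S ⋈ P (natural join on C): {(1, 5, 30, a), (1, 5, 30, p), (1, 5, 30, x), (21, 14, 24, y), (21, 27, 15, y), (21, 28, 5, y), (21, 30, 30, y), (36, 40, 7, y)}
π_{C, F, B} gives {(1, 30, 5), (21, 15, 27), (21, 24, 14), (21, 30, 30), (21, 5, 28), (36, 7, 40)} (2 duplicate(s) eliminated).

{(1, 30, 5), (21, 15, 27), (21, 24, 14), (21, 30, 30), (21, 5, 28), (36, 7, 40)}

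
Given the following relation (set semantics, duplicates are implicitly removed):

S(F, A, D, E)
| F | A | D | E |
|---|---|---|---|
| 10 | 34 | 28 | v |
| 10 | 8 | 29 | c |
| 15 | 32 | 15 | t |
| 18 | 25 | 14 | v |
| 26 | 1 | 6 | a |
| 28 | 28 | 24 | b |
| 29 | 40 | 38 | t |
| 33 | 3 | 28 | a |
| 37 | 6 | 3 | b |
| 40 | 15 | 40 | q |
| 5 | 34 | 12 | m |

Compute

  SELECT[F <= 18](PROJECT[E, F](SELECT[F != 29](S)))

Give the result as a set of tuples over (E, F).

{(c, 10), (m, 5), (t, 15), (v, 10), (v, 18)}

σ[F != 29]: keep tuples satisfying F != 29 → {(10, 34, 28, v), (10, 8, 29, c), (15, 32, 15, t), (18, 25, 14, v), (26, 1, 6, a), (28, 28, 24, b), (33, 3, 28, a), (37, 6, 3, b), (40, 15, 40, q), (5, 34, 12, m)}
Keep only column(s) E, F: {(a, 26), (a, 33), (b, 28), (b, 37), (c, 10), (m, 5), (q, 40), (t, 15), (v, 10), (v, 18)}
σ[F <= 18]: keep tuples satisfying F <= 18 → {(c, 10), (m, 5), (t, 15), (v, 10), (v, 18)}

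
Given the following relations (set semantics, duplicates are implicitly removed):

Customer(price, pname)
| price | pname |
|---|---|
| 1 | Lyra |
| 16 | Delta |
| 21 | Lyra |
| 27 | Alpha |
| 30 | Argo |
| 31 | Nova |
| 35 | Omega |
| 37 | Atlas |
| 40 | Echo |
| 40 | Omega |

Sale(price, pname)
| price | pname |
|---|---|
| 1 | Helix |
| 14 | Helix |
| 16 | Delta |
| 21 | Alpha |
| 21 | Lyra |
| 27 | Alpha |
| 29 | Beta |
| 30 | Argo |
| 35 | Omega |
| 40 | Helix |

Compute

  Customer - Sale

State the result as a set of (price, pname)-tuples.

{(1, Lyra), (31, Nova), (37, Atlas), (40, Echo), (40, Omega)}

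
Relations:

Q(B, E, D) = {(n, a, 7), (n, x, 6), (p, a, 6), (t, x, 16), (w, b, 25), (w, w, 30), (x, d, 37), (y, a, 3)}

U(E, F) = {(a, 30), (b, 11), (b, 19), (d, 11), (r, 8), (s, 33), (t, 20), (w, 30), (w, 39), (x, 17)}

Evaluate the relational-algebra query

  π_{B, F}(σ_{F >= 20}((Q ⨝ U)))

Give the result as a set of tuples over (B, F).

Q ⋈ U (natural join on E): {(n, a, 7, 30), (n, x, 6, 17), (p, a, 6, 30), (t, x, 16, 17), (w, b, 25, 11), (w, b, 25, 19), (w, w, 30, 30), (w, w, 30, 39), (x, d, 37, 11), (y, a, 3, 30)}
Selection F >= 20: {(n, a, 7, 30), (p, a, 6, 30), (w, w, 30, 30), (w, w, 30, 39), (y, a, 3, 30)}
π[B, F]: project onto (B, F) → {(n, 30), (p, 30), (w, 30), (w, 39), (y, 30)}

{(n, 30), (p, 30), (w, 30), (w, 39), (y, 30)}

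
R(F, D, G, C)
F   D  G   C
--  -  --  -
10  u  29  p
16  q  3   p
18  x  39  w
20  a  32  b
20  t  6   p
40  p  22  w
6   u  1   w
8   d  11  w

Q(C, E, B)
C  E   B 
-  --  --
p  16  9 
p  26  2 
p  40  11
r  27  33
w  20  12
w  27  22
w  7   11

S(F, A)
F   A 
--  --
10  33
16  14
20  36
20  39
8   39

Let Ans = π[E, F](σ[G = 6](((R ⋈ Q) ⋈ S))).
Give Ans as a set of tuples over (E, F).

{(16, 20), (26, 20), (40, 20)}

R ⋈ Q (natural join on C): {(10, u, 29, p, 16, 9), (10, u, 29, p, 26, 2), (10, u, 29, p, 40, 11), (16, q, 3, p, 16, 9), (16, q, 3, p, 26, 2), (16, q, 3, p, 40, 11), (18, x, 39, w, 20, 12), (18, x, 39, w, 27, 22), (18, x, 39, w, 7, 11), (20, t, 6, p, 16, 9), (20, t, 6, p, 26, 2), (20, t, 6, p, 40, 11), (40, p, 22, w, 20, 12), (40, p, 22, w, 27, 22), (40, p, 22, w, 7, 11), (6, u, 1, w, 20, 12), (6, u, 1, w, 27, 22), (6, u, 1, w, 7, 11), (8, d, 11, w, 20, 12), (8, d, 11, w, 27, 22), (8, d, 11, w, 7, 11)}
(R ⋈ Q) ⋈ S (natural join on F): {(10, u, 29, p, 16, 9, 33), (10, u, 29, p, 26, 2, 33), (10, u, 29, p, 40, 11, 33), (16, q, 3, p, 16, 9, 14), (16, q, 3, p, 26, 2, 14), (16, q, 3, p, 40, 11, 14), (20, t, 6, p, 16, 9, 36), (20, t, 6, p, 16, 9, 39), (20, t, 6, p, 26, 2, 36), (20, t, 6, p, 26, 2, 39), (20, t, 6, p, 40, 11, 36), (20, t, 6, p, 40, 11, 39), (8, d, 11, w, 20, 12, 39), (8, d, 11, w, 27, 22, 39), (8, d, 11, w, 7, 11, 39)}
Selection G = 6: {(20, t, 6, p, 16, 9, 36), (20, t, 6, p, 16, 9, 39), (20, t, 6, p, 26, 2, 36), (20, t, 6, p, 26, 2, 39), (20, t, 6, p, 40, 11, 36), (20, t, 6, p, 40, 11, 39)}
Projecting to E, F (3 duplicate(s) eliminated): {(16, 20), (26, 20), (40, 20)}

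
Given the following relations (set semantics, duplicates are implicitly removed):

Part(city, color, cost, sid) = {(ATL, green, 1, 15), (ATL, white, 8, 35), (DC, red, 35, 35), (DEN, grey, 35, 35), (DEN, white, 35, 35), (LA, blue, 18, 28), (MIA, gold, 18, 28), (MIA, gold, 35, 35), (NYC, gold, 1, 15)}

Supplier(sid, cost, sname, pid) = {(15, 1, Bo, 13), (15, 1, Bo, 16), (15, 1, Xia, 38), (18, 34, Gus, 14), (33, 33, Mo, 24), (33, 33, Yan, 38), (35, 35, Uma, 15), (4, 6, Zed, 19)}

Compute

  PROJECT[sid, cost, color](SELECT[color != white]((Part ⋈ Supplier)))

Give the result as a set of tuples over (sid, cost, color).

Joining Part and Supplier on cost, sid yields {(ATL, green, 1, 15, Bo, 13), (ATL, green, 1, 15, Bo, 16), (ATL, green, 1, 15, Xia, 38), (DC, red, 35, 35, Uma, 15), (DEN, grey, 35, 35, Uma, 15), (DEN, white, 35, 35, Uma, 15), (MIA, gold, 35, 35, Uma, 15), (NYC, gold, 1, 15, Bo, 13), (NYC, gold, 1, 15, Bo, 16), (NYC, gold, 1, 15, Xia, 38)}.
Apply σ_{color != white}; surviving tuples: {(ATL, green, 1, 15, Bo, 13), (ATL, green, 1, 15, Bo, 16), (ATL, green, 1, 15, Xia, 38), (DC, red, 35, 35, Uma, 15), (DEN, grey, 35, 35, Uma, 15), (MIA, gold, 35, 35, Uma, 15), (NYC, gold, 1, 15, Bo, 13), (NYC, gold, 1, 15, Bo, 16), (NYC, gold, 1, 15, Xia, 38)}
π_{sid, cost, color} gives {(15, 1, gold), (15, 1, green), (35, 35, gold), (35, 35, grey), (35, 35, red)} (4 duplicate(s) eliminated).

{(15, 1, gold), (15, 1, green), (35, 35, gold), (35, 35, grey), (35, 35, red)}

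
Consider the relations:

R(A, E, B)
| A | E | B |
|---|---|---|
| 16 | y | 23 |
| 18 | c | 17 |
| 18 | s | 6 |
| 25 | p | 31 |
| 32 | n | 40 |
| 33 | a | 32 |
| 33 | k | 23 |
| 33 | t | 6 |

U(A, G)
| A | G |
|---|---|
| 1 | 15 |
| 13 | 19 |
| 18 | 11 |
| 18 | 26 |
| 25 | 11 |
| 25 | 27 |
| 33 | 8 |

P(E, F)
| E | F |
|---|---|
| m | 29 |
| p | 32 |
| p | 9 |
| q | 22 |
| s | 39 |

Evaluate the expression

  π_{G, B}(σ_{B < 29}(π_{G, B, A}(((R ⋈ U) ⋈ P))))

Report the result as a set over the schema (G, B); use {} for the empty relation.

{(11, 6), (26, 6)}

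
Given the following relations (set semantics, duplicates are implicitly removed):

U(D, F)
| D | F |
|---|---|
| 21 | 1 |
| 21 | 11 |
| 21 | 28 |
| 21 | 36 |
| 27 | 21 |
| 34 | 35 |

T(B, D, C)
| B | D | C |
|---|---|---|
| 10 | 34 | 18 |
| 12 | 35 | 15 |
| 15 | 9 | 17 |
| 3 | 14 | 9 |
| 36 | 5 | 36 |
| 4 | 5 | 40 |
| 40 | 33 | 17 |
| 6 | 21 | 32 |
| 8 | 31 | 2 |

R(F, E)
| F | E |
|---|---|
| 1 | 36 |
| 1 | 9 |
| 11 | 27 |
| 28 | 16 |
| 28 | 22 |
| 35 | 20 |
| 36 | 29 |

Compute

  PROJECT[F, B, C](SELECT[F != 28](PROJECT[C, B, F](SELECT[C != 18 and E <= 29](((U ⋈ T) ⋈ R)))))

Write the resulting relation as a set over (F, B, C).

Natural join on D: {(21, 1, 6, 32), (21, 11, 6, 32), (21, 28, 6, 32), (21, 36, 6, 32), (34, 35, 10, 18)}
Natural join on F: {(21, 1, 6, 32, 36), (21, 1, 6, 32, 9), (21, 11, 6, 32, 27), (21, 28, 6, 32, 16), (21, 28, 6, 32, 22), (21, 36, 6, 32, 29), (34, 35, 10, 18, 20)}
σ[C != 18 and E <= 29]: keep tuples satisfying C != 18 and E <= 29 → {(21, 1, 6, 32, 9), (21, 11, 6, 32, 27), (21, 28, 6, 32, 16), (21, 28, 6, 32, 22), (21, 36, 6, 32, 29)}
π[C, B, F]: project onto (C, B, F) (1 duplicate(s) eliminated) → {(32, 6, 1), (32, 6, 11), (32, 6, 28), (32, 6, 36)}
σ[F != 28]: keep tuples satisfying F != 28 → {(32, 6, 1), (32, 6, 11), (32, 6, 36)}
π[F, B, C]: project onto (F, B, C) → {(1, 6, 32), (11, 6, 32), (36, 6, 32)}

{(1, 6, 32), (11, 6, 32), (36, 6, 32)}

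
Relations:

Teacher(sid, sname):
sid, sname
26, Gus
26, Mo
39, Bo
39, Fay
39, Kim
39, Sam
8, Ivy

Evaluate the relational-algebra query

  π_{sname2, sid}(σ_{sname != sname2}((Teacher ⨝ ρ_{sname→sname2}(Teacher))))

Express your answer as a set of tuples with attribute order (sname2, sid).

{(Bo, 39), (Fay, 39), (Gus, 26), (Kim, 39), (Mo, 26), (Sam, 39)}

ρ[sname→sname2]: schema becomes (sid, sname2); tuples unchanged.
Natural join on sid: {(26, Gus, Gus), (26, Gus, Mo), (26, Mo, Gus), (26, Mo, Mo), (39, Bo, Bo), (39, Bo, Fay), (39, Bo, Kim), (39, Bo, Sam), (39, Fay, Bo), (39, Fay, Fay), (39, Fay, Kim), (39, Fay, Sam), (39, Kim, Bo), (39, Kim, Fay), (39, Kim, Kim), (39, Kim, Sam), (39, Sam, Bo), (39, Sam, Fay), (39, Sam, Kim), (39, Sam, Sam), (8, Ivy, Ivy)}
Filtering on sname != sname2 leaves {(26, Gus, Mo), (26, Mo, Gus), (39, Bo, Fay), (39, Bo, Kim), (39, Bo, Sam), (39, Fay, Bo), (39, Fay, Kim), (39, Fay, Sam), (39, Kim, Bo), (39, Kim, Fay), (39, Kim, Sam), (39, Sam, Bo), (39, Sam, Fay), (39, Sam, Kim)}.
π[sname2, sid]: project onto (sname2, sid) (8 duplicate(s) eliminated) → {(Bo, 39), (Fay, 39), (Gus, 26), (Kim, 39), (Mo, 26), (Sam, 39)}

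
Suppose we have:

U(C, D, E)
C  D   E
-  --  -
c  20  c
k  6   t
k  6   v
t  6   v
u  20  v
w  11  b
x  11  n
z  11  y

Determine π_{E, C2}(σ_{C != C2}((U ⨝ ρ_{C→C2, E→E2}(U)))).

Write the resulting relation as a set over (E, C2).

ρ[C→C2, E→E2]: schema becomes (C2, D, E2); tuples unchanged.
U ⋈ ρ_{C→C2, E→E2}(U) (natural join on D): {(c, 20, c, c, c), (c, 20, c, u, v), (k, 6, t, k, t), (k, 6, t, k, v), (k, 6, t, t, v), (k, 6, v, k, t), (k, 6, v, k, v), (k, 6, v, t, v), (t, 6, v, k, t), (t, 6, v, k, v), (t, 6, v, t, v), (u, 20, v, c, c), (u, 20, v, u, v), (w, 11, b, w, b), (w, 11, b, x, n), (w, 11, b, z, y), (x, 11, n, w, b), (x, 11, n, x, n), (x, 11, n, z, y), (z, 11, y, w, b), (z, 11, y, x, n), (z, 11, y, z, y)}
σ[C != C2]: keep tuples satisfying C != C2 → {(c, 20, c, u, v), (k, 6, t, t, v), (k, 6, v, t, v), (t, 6, v, k, t), (t, 6, v, k, v), (u, 20, v, c, c), (w, 11, b, x, n), (w, 11, b, z, y), (x, 11, n, w, b), (x, 11, n, z, y), (z, 11, y, w, b), (z, 11, y, x, n)}
Projecting to E, C2 (1 duplicate(s) eliminated): {(b, x), (b, z), (c, u), (n, w), (n, z), (t, t), (v, c), (v, k), (v, t), (y, w), (y, x)}

{(b, x), (b, z), (c, u), (n, w), (n, z), (t, t), (v, c), (v, k), (v, t), (y, w), (y, x)}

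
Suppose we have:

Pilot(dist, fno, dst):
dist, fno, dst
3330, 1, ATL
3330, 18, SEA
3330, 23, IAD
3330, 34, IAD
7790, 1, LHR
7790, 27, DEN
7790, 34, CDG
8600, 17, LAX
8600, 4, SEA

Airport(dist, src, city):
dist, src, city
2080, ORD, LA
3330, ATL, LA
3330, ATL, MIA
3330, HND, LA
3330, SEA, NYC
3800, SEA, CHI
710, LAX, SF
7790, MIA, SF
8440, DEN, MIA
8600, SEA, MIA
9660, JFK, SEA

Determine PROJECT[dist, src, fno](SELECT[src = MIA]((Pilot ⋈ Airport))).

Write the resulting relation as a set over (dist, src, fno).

{(7790, MIA, 1), (7790, MIA, 27), (7790, MIA, 34)}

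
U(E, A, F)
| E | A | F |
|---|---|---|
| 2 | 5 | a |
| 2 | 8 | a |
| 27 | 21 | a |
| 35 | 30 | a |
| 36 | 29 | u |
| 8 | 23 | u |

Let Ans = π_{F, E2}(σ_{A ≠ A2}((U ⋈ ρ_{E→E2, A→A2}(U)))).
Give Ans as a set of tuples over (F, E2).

ρ[E→E2, A→A2]: schema becomes (E2, A2, F); tuples unchanged.
U ⋈ ρ_{E→E2, A→A2}(U) (natural join on F): {(2, 5, a, 2, 5), (2, 5, a, 2, 8), (2, 5, a, 27, 21), (2, 5, a, 35, 30), (2, 8, a, 2, 5), (2, 8, a, 2, 8), (2, 8, a, 27, 21), (2, 8, a, 35, 30), (27, 21, a, 2, 5), (27, 21, a, 2, 8), (27, 21, a, 27, 21), (27, 21, a, 35, 30), (35, 30, a, 2, 5), (35, 30, a, 2, 8), (35, 30, a, 27, 21), (35, 30, a, 35, 30), (36, 29, u, 36, 29), (36, 29, u, 8, 23), (8, 23, u, 36, 29), (8, 23, u, 8, 23)}
σ[A ≠ A2]: keep tuples satisfying A ≠ A2 → {(2, 5, a, 2, 8), (2, 5, a, 27, 21), (2, 5, a, 35, 30), (2, 8, a, 2, 5), (2, 8, a, 27, 21), (2, 8, a, 35, 30), (27, 21, a, 2, 5), (27, 21, a, 2, 8), (27, 21, a, 35, 30), (35, 30, a, 2, 5), (35, 30, a, 2, 8), (35, 30, a, 27, 21), (36, 29, u, 8, 23), (8, 23, u, 36, 29)}
π[F, E2]: project onto (F, E2) (9 duplicate(s) eliminated) → {(a, 2), (a, 27), (a, 35), (u, 36), (u, 8)}

{(a, 2), (a, 27), (a, 35), (u, 36), (u, 8)}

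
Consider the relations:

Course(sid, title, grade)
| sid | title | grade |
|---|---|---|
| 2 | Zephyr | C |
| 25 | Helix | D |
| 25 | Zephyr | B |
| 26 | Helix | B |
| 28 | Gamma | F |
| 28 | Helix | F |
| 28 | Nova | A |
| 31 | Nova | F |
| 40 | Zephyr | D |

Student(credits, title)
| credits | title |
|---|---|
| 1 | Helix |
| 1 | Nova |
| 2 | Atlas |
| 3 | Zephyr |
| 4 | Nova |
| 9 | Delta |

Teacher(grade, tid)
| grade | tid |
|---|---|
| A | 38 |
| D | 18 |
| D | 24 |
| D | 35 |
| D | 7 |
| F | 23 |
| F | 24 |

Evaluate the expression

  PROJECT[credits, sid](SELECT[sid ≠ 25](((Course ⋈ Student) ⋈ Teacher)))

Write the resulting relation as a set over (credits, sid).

Natural join on title: {(2, Zephyr, C, 3), (25, Helix, D, 1), (25, Zephyr, B, 3), (26, Helix, B, 1), (28, Helix, F, 1), (28, Nova, A, 1), (28, Nova, A, 4), (31, Nova, F, 1), (31, Nova, F, 4), (40, Zephyr, D, 3)}
Natural join on grade: {(25, Helix, D, 1, 18), (25, Helix, D, 1, 24), (25, Helix, D, 1, 35), (25, Helix, D, 1, 7), (28, Helix, F, 1, 23), (28, Helix, F, 1, 24), (28, Nova, A, 1, 38), (28, Nova, A, 4, 38), (31, Nova, F, 1, 23), (31, Nova, F, 1, 24), (31, Nova, F, 4, 23), (31, Nova, F, 4, 24), (40, Zephyr, D, 3, 18), (40, Zephyr, D, 3, 24), (40, Zephyr, D, 3, 35), (40, Zephyr, D, 3, 7)}
σ[sid ≠ 25]: keep tuples satisfying sid ≠ 25 → {(28, Helix, F, 1, 23), (28, Helix, F, 1, 24), (28, Nova, A, 1, 38), (28, Nova, A, 4, 38), (31, Nova, F, 1, 23), (31, Nova, F, 1, 24), (31, Nova, F, 4, 23), (31, Nova, F, 4, 24), (40, Zephyr, D, 3, 18), (40, Zephyr, D, 3, 24), (40, Zephyr, D, 3, 35), (40, Zephyr, D, 3, 7)}
π[credits, sid]: project onto (credits, sid) (7 duplicate(s) eliminated) → {(1, 28), (1, 31), (3, 40), (4, 28), (4, 31)}

{(1, 28), (1, 31), (3, 40), (4, 28), (4, 31)}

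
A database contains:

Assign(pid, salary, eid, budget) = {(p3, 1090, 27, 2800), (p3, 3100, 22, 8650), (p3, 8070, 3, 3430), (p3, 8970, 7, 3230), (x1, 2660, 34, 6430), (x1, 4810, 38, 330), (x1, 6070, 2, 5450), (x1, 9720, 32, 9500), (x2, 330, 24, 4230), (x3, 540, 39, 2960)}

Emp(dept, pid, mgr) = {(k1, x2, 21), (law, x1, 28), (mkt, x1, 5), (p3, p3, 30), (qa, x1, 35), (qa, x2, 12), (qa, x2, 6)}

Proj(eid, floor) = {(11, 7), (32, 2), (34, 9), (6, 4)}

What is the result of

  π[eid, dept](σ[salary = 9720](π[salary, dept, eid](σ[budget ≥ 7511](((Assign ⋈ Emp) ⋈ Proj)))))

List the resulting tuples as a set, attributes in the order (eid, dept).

Natural join on pid: {(p3, 1090, 27, 2800, p3, 30), (p3, 3100, 22, 8650, p3, 30), (p3, 8070, 3, 3430, p3, 30), (p3, 8970, 7, 3230, p3, 30), (x1, 2660, 34, 6430, law, 28), (x1, 2660, 34, 6430, mkt, 5), (x1, 2660, 34, 6430, qa, 35), (x1, 4810, 38, 330, law, 28), (x1, 4810, 38, 330, mkt, 5), (x1, 4810, 38, 330, qa, 35), (x1, 6070, 2, 5450, law, 28), (x1, 6070, 2, 5450, mkt, 5), (x1, 6070, 2, 5450, qa, 35), (x1, 9720, 32, 9500, law, 28), (x1, 9720, 32, 9500, mkt, 5), (x1, 9720, 32, 9500, qa, 35), (x2, 330, 24, 4230, k1, 21), (x2, 330, 24, 4230, qa, 12), (x2, 330, 24, 4230, qa, 6)}
Natural join on eid: {(x1, 2660, 34, 6430, law, 28, 9), (x1, 2660, 34, 6430, mkt, 5, 9), (x1, 2660, 34, 6430, qa, 35, 9), (x1, 9720, 32, 9500, law, 28, 2), (x1, 9720, 32, 9500, mkt, 5, 2), (x1, 9720, 32, 9500, qa, 35, 2)}
σ[budget ≥ 7511]: keep tuples satisfying budget ≥ 7511 → {(x1, 9720, 32, 9500, law, 28, 2), (x1, 9720, 32, 9500, mkt, 5, 2), (x1, 9720, 32, 9500, qa, 35, 2)}
Projecting to salary, dept, eid: {(9720, law, 32), (9720, mkt, 32), (9720, qa, 32)}
σ[salary = 9720]: keep tuples satisfying salary = 9720 → {(9720, law, 32), (9720, mkt, 32), (9720, qa, 32)}
Projecting to eid, dept: {(32, law), (32, mkt), (32, qa)}

{(32, law), (32, mkt), (32, qa)}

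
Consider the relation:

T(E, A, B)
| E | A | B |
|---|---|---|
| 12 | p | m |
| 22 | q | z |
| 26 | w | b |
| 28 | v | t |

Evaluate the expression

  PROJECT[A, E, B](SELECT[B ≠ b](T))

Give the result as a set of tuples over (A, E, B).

{(p, 12, m), (q, 22, z), (v, 28, t)}

Apply σ_{B ≠ b}; surviving tuples: {(12, p, m), (22, q, z), (28, v, t)}
Keep only column(s) A, E, B: {(p, 12, m), (q, 22, z), (v, 28, t)}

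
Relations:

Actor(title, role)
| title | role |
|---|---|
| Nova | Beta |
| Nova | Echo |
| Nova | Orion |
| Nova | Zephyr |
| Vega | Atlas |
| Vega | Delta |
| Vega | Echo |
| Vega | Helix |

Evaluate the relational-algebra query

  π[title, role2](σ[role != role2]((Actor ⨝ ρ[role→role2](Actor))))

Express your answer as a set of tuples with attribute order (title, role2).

{(Nova, Beta), (Nova, Echo), (Nova, Orion), (Nova, Zephyr), (Vega, Atlas), (Vega, Delta), (Vega, Echo), (Vega, Helix)}

ρ[role→role2]: schema becomes (title, role2); tuples unchanged.
Actor ⋈ ρ[role→role2](Actor) (natural join on title): {(Nova, Beta, Beta), (Nova, Beta, Echo), (Nova, Beta, Orion), (Nova, Beta, Zephyr), (Nova, Echo, Beta), (Nova, Echo, Echo), (Nova, Echo, Orion), (Nova, Echo, Zephyr), (Nova, Orion, Beta), (Nova, Orion, Echo), (Nova, Orion, Orion), (Nova, Orion, Zephyr), (Nova, Zephyr, Beta), (Nova, Zephyr, Echo), (Nova, Zephyr, Orion), (Nova, Zephyr, Zephyr), (Vega, Atlas, Atlas), (Vega, Atlas, Delta), (Vega, Atlas, Echo), (Vega, Atlas, Helix), (Vega, Delta, Atlas), (Vega, Delta, Delta), (Vega, Delta, Echo), (Vega, Delta, Helix), (Vega, Echo, Atlas), (Vega, Echo, Delta), (Vega, Echo, Echo), (Vega, Echo, Helix), (Vega, Helix, Atlas), (Vega, Helix, Delta), (Vega, Helix, Echo), (Vega, Helix, Helix)}
σ[role != role2]: keep tuples satisfying role != role2 → {(Nova, Beta, Echo), (Nova, Beta, Orion), (Nova, Beta, Zephyr), (Nova, Echo, Beta), (Nova, Echo, Orion), (Nova, Echo, Zephyr), (Nova, Orion, Beta), (Nova, Orion, Echo), (Nova, Orion, Zephyr), (Nova, Zephyr, Beta), (Nova, Zephyr, Echo), (Nova, Zephyr, Orion), (Vega, Atlas, Delta), (Vega, Atlas, Echo), (Vega, Atlas, Helix), (Vega, Delta, Atlas), (Vega, Delta, Echo), (Vega, Delta, Helix), (Vega, Echo, Atlas), (Vega, Echo, Delta), (Vega, Echo, Helix), (Vega, Helix, Atlas), (Vega, Helix, Delta), (Vega, Helix, Echo)}
π[title, role2]: project onto (title, role2) (16 duplicate(s) eliminated) → {(Nova, Beta), (Nova, Echo), (Nova, Orion), (Nova, Zephyr), (Vega, Atlas), (Vega, Delta), (Vega, Echo), (Vega, Helix)}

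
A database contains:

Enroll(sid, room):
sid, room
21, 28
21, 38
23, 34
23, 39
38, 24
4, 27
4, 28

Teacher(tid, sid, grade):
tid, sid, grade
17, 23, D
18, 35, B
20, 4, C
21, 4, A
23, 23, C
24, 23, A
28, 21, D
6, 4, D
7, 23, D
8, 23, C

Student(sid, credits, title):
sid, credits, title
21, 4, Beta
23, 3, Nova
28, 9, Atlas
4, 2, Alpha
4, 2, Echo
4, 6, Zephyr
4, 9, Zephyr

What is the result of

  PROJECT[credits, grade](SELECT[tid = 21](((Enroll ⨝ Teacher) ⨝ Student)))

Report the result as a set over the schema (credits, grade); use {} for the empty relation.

{(2, A), (6, A), (9, A)}

Natural join on sid: {(21, 28, 28, D), (21, 38, 28, D), (23, 34, 17, D), (23, 34, 23, C), (23, 34, 24, A), (23, 34, 7, D), (23, 34, 8, C), (23, 39, 17, D), (23, 39, 23, C), (23, 39, 24, A), (23, 39, 7, D), (23, 39, 8, C), (4, 27, 20, C), (4, 27, 21, A), (4, 27, 6, D), (4, 28, 20, C), (4, 28, 21, A), (4, 28, 6, D)}
Natural join on sid: {(21, 28, 28, D, 4, Beta), (21, 38, 28, D, 4, Beta), (23, 34, 17, D, 3, Nova), (23, 34, 23, C, 3, Nova), (23, 34, 24, A, 3, Nova), (23, 34, 7, D, 3, Nova), (23, 34, 8, C, 3, Nova), (23, 39, 17, D, 3, Nova), (23, 39, 23, C, 3, Nova), (23, 39, 24, A, 3, Nova), (23, 39, 7, D, 3, Nova), (23, 39, 8, C, 3, Nova), (4, 27, 20, C, 2, Alpha), (4, 27, 20, C, 2, Echo), (4, 27, 20, C, 6, Zephyr), (4, 27, 20, C, 9, Zephyr), (4, 27, 21, A, 2, Alpha), (4, 27, 21, A, 2, Echo), (4, 27, 21, A, 6, Zephyr), (4, 27, 21, A, 9, Zephyr), (4, 27, 6, D, 2, Alpha), (4, 27, 6, D, 2, Echo), (4, 27, 6, D, 6, Zephyr), (4, 27, 6, D, 9, Zephyr), (4, 28, 20, C, 2, Alpha), (4, 28, 20, C, 2, Echo), (4, 28, 20, C, 6, Zephyr), (4, 28, 20, C, 9, Zephyr), (4, 28, 21, A, 2, Alpha), (4, 28, 21, A, 2, Echo), (4, 28, 21, A, 6, Zephyr), (4, 28, 21, A, 9, Zephyr), (4, 28, 6, D, 2, Alpha), (4, 28, 6, D, 2, Echo), (4, 28, 6, D, 6, Zephyr), (4, 28, 6, D, 9, Zephyr)}
Filtering on tid = 21 leaves {(4, 27, 21, A, 2, Alpha), (4, 27, 21, A, 2, Echo), (4, 27, 21, A, 6, Zephyr), (4, 27, 21, A, 9, Zephyr), (4, 28, 21, A, 2, Alpha), (4, 28, 21, A, 2, Echo), (4, 28, 21, A, 6, Zephyr), (4, 28, 21, A, 9, Zephyr)}.
π_{credits, grade} gives {(2, A), (6, A), (9, A)} (5 duplicate(s) eliminated).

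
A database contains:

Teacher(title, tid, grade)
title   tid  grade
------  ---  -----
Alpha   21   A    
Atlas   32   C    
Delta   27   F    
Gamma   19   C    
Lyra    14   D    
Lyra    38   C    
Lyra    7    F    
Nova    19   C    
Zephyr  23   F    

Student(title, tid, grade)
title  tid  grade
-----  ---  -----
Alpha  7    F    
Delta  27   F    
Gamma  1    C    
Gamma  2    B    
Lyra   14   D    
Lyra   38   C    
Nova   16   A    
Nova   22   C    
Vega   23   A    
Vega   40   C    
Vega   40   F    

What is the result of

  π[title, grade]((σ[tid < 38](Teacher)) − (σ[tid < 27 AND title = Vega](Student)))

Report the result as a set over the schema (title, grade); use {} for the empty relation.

σ[tid < 38]: keep tuples satisfying tid < 38 → {(Alpha, 21, A), (Atlas, 32, C), (Delta, 27, F), (Gamma, 19, C), (Lyra, 14, D), (Lyra, 7, F), (Nova, 19, C), (Zephyr, 23, F)}
σ[tid < 27 AND title = Vega]: keep tuples satisfying tid < 27 AND title = Vega → {(Vega, 23, A)}
Set difference of the two operands is {(Alpha, 21, A), (Atlas, 32, C), (Delta, 27, F), (Gamma, 19, C), (Lyra, 14, D), (Lyra, 7, F), (Nova, 19, C), (Zephyr, 23, F)}.
π_{title, grade} gives {(Alpha, A), (Atlas, C), (Delta, F), (Gamma, C), (Lyra, D), (Lyra, F), (Nova, C), (Zephyr, F)}.

{(Alpha, A), (Atlas, C), (Delta, F), (Gamma, C), (Lyra, D), (Lyra, F), (Nova, C), (Zephyr, F)}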